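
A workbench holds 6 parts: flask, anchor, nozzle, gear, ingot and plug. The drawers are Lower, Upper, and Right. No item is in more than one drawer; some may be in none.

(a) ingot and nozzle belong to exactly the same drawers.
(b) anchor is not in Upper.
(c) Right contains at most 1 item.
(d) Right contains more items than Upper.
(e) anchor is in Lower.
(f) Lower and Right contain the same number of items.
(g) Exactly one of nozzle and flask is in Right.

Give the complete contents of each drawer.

From (b): anchor ∉ Upper.
From (e): anchor ∈ Lower.
Suppose flask ∈ Lower: no assignment then satisfies all the clues, so flask ∉ Lower.

Lower = {anchor}; Upper = {}; Right = {flask}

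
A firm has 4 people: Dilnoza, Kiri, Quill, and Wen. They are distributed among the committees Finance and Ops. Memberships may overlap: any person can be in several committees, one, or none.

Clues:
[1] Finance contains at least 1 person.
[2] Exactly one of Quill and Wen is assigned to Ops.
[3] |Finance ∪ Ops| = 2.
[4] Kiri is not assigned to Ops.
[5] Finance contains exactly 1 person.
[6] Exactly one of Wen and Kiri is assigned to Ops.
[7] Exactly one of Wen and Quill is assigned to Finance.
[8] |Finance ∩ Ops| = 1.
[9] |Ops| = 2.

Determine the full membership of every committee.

From (4): Kiri ∉ Ops.
(6) (exactly one): Wen ∈ Ops.
(2) (exactly one): Quill ∉ Ops.
(9): only 2 candidates remain for Ops, so all are in.
Suppose Dilnoza ∈ Finance: no assignment then satisfies all the clues, so Dilnoza ∉ Finance.

Finance = {Wen}; Ops = {Dilnoza, Wen}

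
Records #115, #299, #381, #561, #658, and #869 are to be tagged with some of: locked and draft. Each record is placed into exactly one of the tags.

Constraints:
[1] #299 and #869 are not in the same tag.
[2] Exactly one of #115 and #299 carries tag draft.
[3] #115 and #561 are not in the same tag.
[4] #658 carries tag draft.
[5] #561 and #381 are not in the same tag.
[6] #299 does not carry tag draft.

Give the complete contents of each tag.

From (4): #658 ∈ draft.
From (6): #299 ∉ draft.
(2) (exactly one): #115 ∈ draft.
(3): #561 ∉ draft.
Only one tag left: #299 ∈ locked.
Only one tag left: #561 ∈ locked.
(1): #869 ∉ locked.
(5): #381 ∉ locked.
Only one tag left: #381 ∈ draft.
Only one tag left: #869 ∈ draft.

locked = {#299, #561}; draft = {#115, #381, #658, #869}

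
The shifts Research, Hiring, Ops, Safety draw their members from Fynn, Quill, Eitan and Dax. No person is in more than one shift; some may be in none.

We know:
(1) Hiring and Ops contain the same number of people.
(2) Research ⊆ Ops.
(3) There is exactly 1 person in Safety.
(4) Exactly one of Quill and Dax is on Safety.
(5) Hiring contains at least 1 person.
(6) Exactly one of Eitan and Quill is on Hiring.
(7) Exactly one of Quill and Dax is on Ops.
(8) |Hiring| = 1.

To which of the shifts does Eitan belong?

Eitan: Hiring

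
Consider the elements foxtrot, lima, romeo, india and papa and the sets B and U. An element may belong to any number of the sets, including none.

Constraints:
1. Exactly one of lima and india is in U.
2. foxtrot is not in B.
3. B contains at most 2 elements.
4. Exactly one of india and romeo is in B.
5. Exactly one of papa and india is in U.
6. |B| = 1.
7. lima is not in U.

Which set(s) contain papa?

papa: none

From (2): foxtrot ∉ B.
From (7): lima ∉ U.
(1) (exactly one): india ∈ U.
(5) (exactly one): papa ∉ U.
Suppose papa ∈ B: no assignment then satisfies all the clues, so papa ∉ B.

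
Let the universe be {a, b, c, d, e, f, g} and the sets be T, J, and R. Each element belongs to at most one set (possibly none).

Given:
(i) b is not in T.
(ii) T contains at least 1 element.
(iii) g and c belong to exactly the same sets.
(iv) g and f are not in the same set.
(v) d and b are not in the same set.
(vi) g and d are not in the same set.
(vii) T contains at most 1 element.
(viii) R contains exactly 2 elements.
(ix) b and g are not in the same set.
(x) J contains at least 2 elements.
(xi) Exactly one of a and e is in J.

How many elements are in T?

1

From (i): b ∉ T.
Suppose c ∈ T: no assignment then satisfies all the clues, so c ∉ T.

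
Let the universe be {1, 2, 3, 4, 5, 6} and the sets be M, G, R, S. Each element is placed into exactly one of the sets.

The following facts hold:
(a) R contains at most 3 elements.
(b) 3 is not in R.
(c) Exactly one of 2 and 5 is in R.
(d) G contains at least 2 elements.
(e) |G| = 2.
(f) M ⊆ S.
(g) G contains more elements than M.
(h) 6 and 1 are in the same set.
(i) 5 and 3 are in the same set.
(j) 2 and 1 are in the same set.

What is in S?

From (b): 3 ∉ R.
(i): 5 matches 3: 5 ∉ R.
(c) (exactly one): 2 ∈ R.
(j): 1 matches 2: 1 ∉ M.
(j): 1 matches 2: 1 ∉ G.
(j): 1 matches 2: 1 ∈ R.
(h): 6 matches 1: 6 ∉ M.
(h): 6 matches 1: 6 ∉ G.
(h): 6 matches 1: 6 ∈ R.
(a): R already has 3, so the rest are out.
Suppose 3 ∈ S: no assignment then satisfies all the clues, so 3 ∉ S.

S = {4}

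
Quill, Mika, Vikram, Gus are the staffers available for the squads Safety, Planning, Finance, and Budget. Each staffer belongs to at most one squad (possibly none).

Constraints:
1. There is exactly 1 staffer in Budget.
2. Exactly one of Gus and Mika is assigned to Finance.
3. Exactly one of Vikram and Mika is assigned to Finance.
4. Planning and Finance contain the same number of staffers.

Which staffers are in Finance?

Finance = {Mika}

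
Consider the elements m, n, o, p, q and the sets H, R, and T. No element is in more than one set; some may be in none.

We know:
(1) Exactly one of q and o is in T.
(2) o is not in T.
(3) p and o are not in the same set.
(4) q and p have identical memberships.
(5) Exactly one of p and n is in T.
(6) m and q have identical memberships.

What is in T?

T = {m, p, q}

From (2): o ∉ T.
(1) (exactly one): q ∈ T.
(4): p matches q: p ∉ H.
(4): p matches q: p ∉ R.
(4): p matches q: p ∈ T.
(5) (exactly one): n ∉ T.
(6): m matches q: m ∉ H.
(6): m matches q: m ∉ R.
(6): m matches q: m ∈ T.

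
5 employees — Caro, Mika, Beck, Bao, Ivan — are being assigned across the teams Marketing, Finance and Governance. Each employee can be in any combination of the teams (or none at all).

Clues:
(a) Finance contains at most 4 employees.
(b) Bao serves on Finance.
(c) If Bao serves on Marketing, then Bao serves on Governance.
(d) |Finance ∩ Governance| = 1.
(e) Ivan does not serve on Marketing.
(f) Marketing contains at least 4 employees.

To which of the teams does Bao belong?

From (b): Bao ∈ Finance.
From (e): Ivan ∉ Marketing.
(f): only 4 candidates remain for Marketing, so all are in.
(c): Bao ∈ Governance.

Bao: Finance, Governance, Marketing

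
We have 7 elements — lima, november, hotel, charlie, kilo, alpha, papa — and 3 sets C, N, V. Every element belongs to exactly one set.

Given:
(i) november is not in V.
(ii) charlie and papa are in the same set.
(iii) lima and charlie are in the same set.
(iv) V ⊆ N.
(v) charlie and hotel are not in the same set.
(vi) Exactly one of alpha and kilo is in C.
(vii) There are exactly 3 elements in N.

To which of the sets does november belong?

november: N

From (i): november ∉ V.
Suppose november ∈ C: no assignment then satisfies all the clues, so november ∉ C.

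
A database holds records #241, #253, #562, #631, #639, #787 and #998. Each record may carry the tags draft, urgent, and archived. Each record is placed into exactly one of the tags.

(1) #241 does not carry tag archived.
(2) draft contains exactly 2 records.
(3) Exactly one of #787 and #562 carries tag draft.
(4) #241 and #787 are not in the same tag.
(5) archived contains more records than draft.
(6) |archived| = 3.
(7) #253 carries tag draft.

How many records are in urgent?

2

From (1): #241 ∉ archived.
From (7): #253 ∈ draft.
Suppose #241 ∈ draft: no assignment then satisfies all the clues, so #241 ∉ draft.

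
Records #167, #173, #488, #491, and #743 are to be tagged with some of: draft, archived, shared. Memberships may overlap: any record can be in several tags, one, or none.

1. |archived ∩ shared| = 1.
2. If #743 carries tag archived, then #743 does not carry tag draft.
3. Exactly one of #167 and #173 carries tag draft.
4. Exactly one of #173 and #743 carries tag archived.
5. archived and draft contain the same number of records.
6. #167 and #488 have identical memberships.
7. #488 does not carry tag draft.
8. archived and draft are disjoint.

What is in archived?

archived = {#743}

From (7): #488 ∉ draft.
(6): #167 matches #488: #167 ∉ draft.
(3) (exactly one): #173 ∈ draft.
(8) (disjoint): #173 ∉ archived.
(4) (exactly one): #743 ∈ archived.
(8) (disjoint): #743 ∉ draft.
Suppose #167 ∈ archived: no assignment then satisfies all the clues, so #167 ∉ archived.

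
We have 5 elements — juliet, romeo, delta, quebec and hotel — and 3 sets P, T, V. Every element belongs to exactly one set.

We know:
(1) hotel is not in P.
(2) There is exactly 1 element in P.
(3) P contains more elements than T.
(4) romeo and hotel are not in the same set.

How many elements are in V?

From (1): hotel ∉ P.
Suppose juliet ∈ P: no assignment then satisfies all the clues, so juliet ∉ P.

4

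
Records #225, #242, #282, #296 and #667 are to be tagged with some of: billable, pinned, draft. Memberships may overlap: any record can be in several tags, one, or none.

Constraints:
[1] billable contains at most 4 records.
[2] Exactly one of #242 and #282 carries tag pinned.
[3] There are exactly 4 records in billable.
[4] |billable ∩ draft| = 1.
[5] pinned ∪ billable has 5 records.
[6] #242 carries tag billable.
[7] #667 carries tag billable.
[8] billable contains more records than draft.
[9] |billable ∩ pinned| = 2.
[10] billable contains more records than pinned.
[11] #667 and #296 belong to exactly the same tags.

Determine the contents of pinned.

From (6): #242 ∈ billable.
From (7): #667 ∈ billable.
(11): #296 matches #667: #296 ∈ billable.
Suppose #225 ∈ pinned: no assignment then satisfies all the clues, so #225 ∉ pinned.

pinned = {#282, #296, #667}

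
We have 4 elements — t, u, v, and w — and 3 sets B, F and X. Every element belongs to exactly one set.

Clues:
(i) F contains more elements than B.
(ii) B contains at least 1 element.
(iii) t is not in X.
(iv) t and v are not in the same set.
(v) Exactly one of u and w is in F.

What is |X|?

1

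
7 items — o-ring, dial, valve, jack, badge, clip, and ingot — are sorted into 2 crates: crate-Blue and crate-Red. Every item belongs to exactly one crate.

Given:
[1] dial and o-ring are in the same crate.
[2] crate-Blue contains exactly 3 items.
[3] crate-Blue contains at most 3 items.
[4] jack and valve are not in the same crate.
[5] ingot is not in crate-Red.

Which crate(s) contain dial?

dial: crate-Red

From (5): ingot ∉ crate-Red.
Only one crate left: ingot ∈ crate-Blue.
Suppose dial ∈ crate-Blue: no assignment then satisfies all the clues, so dial ∉ crate-Blue.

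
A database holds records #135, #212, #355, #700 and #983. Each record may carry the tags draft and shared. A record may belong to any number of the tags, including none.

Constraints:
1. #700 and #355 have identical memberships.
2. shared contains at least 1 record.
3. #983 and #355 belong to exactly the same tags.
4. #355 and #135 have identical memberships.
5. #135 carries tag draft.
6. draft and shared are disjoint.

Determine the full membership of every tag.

draft = {#135, #355, #700, #983}; shared = {#212}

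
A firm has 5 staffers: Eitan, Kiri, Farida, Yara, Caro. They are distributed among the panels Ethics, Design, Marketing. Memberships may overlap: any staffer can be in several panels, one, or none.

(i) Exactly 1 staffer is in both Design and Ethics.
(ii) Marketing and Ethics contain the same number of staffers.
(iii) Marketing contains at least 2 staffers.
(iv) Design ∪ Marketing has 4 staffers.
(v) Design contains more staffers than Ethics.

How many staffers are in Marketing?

2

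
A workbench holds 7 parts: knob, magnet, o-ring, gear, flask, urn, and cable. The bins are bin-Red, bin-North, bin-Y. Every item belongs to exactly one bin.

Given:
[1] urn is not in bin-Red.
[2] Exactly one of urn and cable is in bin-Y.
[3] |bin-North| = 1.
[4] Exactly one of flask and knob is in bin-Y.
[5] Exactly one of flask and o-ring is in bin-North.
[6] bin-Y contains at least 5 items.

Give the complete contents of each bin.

bin-Red = {cable}; bin-North = {flask}; bin-Y = {gear, knob, magnet, o-ring, urn}

From (1): urn ∉ bin-Red.
Suppose knob ∈ bin-Red: no assignment then satisfies all the clues, so knob ∉ bin-Red.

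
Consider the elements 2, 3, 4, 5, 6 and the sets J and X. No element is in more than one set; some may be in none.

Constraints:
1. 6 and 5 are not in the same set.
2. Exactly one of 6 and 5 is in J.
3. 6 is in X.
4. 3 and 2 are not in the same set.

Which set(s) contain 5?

From (3): 6 ∈ X.
(1): 5 ∉ X.
(2) (exactly one): 5 ∈ J.

5: J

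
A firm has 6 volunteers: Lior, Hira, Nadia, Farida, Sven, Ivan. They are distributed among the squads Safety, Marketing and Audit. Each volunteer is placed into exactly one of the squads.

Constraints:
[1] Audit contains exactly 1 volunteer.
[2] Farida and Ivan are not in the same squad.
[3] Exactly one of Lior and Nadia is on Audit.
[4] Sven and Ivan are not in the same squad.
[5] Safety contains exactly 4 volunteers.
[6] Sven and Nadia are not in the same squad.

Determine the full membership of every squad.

Safety = {Farida, Hira, Lior, Sven}; Marketing = {Ivan}; Audit = {Nadia}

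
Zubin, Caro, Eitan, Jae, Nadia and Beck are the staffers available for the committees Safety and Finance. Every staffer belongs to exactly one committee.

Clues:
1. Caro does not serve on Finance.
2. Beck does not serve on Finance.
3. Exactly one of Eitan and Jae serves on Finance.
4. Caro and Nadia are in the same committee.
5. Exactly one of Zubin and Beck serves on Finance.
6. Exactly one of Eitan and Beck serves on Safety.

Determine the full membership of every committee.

Safety = {Beck, Caro, Jae, Nadia}; Finance = {Eitan, Zubin}

From (1): Caro ∉ Finance.
From (2): Beck ∉ Finance.
(4): Nadia matches Caro: Nadia ∉ Finance.
(5) (exactly one): Zubin ∈ Finance.
Only one committee left: Caro ∈ Safety.
Only one committee left: Nadia ∈ Safety.
Only one committee left: Beck ∈ Safety.
(6) (exactly one): Eitan ∉ Safety.
Only one committee left: Eitan ∈ Finance.
(3) (exactly one): Jae ∉ Finance.
Only one committee left: Jae ∈ Safety.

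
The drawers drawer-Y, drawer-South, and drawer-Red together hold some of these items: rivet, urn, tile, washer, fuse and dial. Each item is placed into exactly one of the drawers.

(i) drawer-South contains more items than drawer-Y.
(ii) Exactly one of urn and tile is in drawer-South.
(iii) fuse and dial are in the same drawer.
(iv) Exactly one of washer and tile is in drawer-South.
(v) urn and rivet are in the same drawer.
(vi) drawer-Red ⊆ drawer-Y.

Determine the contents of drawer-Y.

drawer-Y = {tile}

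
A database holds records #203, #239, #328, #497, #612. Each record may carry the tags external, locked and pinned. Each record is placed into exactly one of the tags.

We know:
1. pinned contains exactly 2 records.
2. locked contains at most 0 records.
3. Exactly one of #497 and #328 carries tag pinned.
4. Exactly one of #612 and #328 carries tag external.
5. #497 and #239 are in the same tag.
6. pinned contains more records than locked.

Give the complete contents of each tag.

external = {#239, #497, #612}; locked = {}; pinned = {#203, #328}

(2): locked already has 0, so the rest are out.
Suppose #203 ∈ external: no assignment then satisfies all the clues, so #203 ∉ external.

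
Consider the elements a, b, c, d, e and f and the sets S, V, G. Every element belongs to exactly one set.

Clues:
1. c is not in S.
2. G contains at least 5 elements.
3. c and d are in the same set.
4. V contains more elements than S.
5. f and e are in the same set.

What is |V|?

1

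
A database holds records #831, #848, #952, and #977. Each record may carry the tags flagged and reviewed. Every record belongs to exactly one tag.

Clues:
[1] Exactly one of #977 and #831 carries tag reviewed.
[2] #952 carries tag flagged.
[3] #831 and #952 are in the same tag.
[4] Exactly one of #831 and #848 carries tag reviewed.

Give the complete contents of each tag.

flagged = {#831, #952}; reviewed = {#848, #977}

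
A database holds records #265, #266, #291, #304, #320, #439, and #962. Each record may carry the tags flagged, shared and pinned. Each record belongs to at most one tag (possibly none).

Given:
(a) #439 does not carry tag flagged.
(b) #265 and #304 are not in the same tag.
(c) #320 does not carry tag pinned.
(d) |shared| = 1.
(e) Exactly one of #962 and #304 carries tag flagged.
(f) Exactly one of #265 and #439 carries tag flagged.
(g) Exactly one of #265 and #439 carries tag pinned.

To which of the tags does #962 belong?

#962: flagged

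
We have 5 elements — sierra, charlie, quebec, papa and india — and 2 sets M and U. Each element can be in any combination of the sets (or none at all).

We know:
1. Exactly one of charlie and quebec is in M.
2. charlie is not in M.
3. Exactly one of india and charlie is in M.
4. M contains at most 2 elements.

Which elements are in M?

From (2): charlie ∉ M.
(1) (exactly one): quebec ∈ M.
(3) (exactly one): india ∈ M.
(4): M already has 2, so the rest are out.

M = {india, quebec}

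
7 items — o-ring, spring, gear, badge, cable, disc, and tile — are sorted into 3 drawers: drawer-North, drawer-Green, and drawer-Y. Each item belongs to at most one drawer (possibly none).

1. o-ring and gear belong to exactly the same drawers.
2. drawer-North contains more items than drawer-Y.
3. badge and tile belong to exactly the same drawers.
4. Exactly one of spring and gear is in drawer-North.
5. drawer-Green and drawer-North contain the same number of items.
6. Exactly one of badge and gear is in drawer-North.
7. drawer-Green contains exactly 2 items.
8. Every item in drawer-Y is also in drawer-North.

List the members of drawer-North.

drawer-North = {gear, o-ring}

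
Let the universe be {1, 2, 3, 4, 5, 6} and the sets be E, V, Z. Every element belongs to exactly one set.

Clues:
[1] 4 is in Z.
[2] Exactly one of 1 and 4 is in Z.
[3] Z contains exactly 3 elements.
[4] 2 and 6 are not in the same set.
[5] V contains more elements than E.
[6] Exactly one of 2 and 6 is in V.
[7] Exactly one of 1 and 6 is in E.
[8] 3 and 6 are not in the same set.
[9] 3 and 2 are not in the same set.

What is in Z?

Z = {3, 4, 5}

From (1): 4 ∈ Z.
(2) (exactly one): 1 ∉ Z.
Suppose 2 ∈ Z: no assignment then satisfies all the clues, so 2 ∉ Z.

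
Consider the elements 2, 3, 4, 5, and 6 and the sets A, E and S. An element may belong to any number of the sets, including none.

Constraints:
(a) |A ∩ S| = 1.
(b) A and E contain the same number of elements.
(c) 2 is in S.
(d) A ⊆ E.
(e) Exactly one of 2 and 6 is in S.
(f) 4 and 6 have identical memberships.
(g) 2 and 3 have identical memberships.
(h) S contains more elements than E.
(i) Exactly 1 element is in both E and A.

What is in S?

S = {2, 3, 5}

From (c): 2 ∈ S.
(e) (exactly one): 6 ∉ S.
(f): 4 matches 6: 4 ∉ S.
(g): 3 matches 2: 3 ∈ S.
Suppose 5 ∉ S: no assignment then satisfies all the clues, so 5 ∈ S.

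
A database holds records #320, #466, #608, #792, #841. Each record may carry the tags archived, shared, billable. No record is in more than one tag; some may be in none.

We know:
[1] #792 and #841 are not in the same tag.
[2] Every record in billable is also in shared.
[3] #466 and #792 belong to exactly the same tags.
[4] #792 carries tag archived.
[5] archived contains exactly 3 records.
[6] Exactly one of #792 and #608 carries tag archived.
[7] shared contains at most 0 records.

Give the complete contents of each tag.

archived = {#320, #466, #792}; shared = {}; billable = {}

From (4): #792 ∈ archived.
(1): #841 ∉ archived.
(3): #466 matches #792: #466 ∈ archived.
(6) (exactly one): #608 ∉ archived.
(7): shared already has 0, so the rest are out.
(2) contrapositive: #320 ∉ billable.
(2) contrapositive: #608 ∉ billable.
(2) contrapositive: #841 ∉ billable.
(5): only 3 candidates remain for archived, so all are in.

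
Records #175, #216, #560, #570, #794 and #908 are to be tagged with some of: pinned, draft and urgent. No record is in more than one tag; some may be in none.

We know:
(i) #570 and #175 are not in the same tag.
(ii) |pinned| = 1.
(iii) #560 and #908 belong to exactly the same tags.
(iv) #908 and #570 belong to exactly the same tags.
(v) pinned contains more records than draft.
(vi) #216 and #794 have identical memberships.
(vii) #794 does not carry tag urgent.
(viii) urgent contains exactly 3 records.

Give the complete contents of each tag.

pinned = {#175}; draft = {}; urgent = {#560, #570, #908}

From (vii): #794 ∉ urgent.
(vi): #216 matches #794: #216 ∉ urgent.
Suppose #175 ∉ pinned: no assignment then satisfies all the clues, so #175 ∈ pinned.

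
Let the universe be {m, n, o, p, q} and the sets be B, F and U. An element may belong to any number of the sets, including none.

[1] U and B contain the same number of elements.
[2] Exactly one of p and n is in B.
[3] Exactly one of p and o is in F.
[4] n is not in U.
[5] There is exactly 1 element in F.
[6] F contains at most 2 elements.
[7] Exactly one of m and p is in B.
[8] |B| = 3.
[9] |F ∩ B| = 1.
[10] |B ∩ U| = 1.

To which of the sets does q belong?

q: U

From (4): n ∉ U.
Suppose q ∈ B: no assignment then satisfies all the clues, so q ∉ B.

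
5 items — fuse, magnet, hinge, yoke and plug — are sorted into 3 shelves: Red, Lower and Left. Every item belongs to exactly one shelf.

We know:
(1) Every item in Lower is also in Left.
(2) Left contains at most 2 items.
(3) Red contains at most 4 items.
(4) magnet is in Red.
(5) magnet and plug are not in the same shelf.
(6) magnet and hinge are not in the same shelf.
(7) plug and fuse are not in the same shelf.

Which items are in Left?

Left = {hinge, plug}

From (4): magnet ∈ Red.
(5): plug ∉ Red.
(6): hinge ∉ Red.
Suppose fuse ∈ Left: no assignment then satisfies all the clues, so fuse ∉ Left.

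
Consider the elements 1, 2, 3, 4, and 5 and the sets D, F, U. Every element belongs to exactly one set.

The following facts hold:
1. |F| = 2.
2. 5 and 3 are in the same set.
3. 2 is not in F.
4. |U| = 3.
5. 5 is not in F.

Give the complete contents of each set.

From (3): 2 ∉ F.
From (5): 5 ∉ F.
(2): 3 matches 5: 3 ∉ F.
(1): only 2 candidates remain for F, so all are in.
(4): only 3 candidates remain for U, so all are in.

D = {}; F = {1, 4}; U = {2, 3, 5}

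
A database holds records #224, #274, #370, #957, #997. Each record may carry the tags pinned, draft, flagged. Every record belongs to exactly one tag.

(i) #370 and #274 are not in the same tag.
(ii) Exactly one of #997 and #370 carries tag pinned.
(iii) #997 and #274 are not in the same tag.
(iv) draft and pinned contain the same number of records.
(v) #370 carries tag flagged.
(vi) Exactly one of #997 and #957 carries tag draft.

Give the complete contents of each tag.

pinned = {#224, #997}; draft = {#274, #957}; flagged = {#370}

From (v): #370 ∈ flagged.
(i): #274 ∉ flagged.
(ii) (exactly one): #997 ∈ pinned.
(iii): #274 ∉ pinned.
(vi) (exactly one): #957 ∈ draft.
Only one tag left: #274 ∈ draft.
Suppose #224 ∉ pinned: no assignment then satisfies all the clues, so #224 ∈ pinned.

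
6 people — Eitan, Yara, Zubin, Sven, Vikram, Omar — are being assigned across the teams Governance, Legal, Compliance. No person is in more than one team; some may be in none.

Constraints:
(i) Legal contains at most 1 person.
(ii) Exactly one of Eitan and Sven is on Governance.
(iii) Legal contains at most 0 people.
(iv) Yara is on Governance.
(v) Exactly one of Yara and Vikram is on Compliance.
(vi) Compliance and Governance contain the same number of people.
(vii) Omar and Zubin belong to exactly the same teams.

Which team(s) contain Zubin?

Zubin: none

From (iv): Yara ∈ Governance.
(iii): Legal already has 0, so the rest are out.
(v) (exactly one): Vikram ∈ Compliance.
Suppose Zubin ∈ Governance: no assignment then satisfies all the clues, so Zubin ∉ Governance.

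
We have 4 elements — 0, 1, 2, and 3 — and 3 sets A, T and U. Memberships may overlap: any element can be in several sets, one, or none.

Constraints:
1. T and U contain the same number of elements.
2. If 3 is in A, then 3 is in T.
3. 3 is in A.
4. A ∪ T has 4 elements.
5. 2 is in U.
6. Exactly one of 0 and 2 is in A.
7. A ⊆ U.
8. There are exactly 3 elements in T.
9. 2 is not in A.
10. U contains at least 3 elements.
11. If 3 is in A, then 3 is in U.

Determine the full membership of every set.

From (3): 3 ∈ A.
From (5): 2 ∈ U.
From (9): 2 ∉ A.
(2): 3 ∈ T.
(6) (exactly one): 0 ∈ A.
(7) with 0 ∈ A: 0 ∈ U.
(7) with 3 ∈ A: 3 ∈ U.
Suppose 0 ∈ T: no assignment then satisfies all the clues, so 0 ∉ T.

A = {0, 3}; T = {1, 2, 3}; U = {0, 2, 3}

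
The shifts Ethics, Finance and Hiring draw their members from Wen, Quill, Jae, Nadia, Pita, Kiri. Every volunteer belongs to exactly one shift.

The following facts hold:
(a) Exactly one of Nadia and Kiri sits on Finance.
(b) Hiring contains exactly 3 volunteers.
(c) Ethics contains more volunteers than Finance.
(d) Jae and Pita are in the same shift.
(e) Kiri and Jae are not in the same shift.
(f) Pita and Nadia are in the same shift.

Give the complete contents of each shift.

Ethics = {Quill, Wen}; Finance = {Kiri}; Hiring = {Jae, Nadia, Pita}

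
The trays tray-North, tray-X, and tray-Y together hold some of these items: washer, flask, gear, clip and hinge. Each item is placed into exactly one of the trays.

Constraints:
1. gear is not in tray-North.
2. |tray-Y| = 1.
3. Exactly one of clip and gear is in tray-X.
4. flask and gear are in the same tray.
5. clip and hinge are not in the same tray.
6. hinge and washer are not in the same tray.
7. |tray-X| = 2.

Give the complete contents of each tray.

tray-North = {clip, washer}; tray-X = {flask, gear}; tray-Y = {hinge}

From (1): gear ∉ tray-North.
(4): flask matches gear: flask ∉ tray-North.
Suppose washer ∉ tray-North: no assignment then satisfies all the clues, so washer ∈ tray-North.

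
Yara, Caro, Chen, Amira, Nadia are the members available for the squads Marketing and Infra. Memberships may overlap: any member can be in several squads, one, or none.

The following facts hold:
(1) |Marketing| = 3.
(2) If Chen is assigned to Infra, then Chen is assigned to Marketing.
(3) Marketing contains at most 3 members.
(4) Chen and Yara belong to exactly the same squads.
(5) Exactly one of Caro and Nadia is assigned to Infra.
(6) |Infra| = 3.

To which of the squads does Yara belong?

Yara: Infra, Marketing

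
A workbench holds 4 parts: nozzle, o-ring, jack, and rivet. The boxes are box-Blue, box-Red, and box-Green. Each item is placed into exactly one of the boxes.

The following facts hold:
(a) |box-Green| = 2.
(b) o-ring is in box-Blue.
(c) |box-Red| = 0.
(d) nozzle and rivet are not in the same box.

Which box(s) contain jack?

jack: box-Green

From (b): o-ring ∈ box-Blue.
(c): box-Red already has 0, so the rest are out.
Suppose jack ∈ box-Blue: no assignment then satisfies all the clues, so jack ∉ box-Blue.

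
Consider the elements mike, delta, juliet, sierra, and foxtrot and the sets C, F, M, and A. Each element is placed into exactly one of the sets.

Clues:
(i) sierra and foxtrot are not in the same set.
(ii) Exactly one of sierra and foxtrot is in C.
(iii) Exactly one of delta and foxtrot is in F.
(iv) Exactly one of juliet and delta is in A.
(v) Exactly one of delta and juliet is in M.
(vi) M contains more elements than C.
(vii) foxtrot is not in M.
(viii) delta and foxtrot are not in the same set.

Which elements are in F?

F = {foxtrot}

From (vii): foxtrot ∉ M.
Suppose mike ∈ F: no assignment then satisfies all the clues, so mike ∉ F.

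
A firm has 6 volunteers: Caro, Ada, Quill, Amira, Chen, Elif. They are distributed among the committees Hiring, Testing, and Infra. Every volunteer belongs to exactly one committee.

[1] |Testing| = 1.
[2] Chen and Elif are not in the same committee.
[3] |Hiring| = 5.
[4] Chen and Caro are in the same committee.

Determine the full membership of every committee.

Hiring = {Ada, Amira, Caro, Chen, Quill}; Testing = {Elif}; Infra = {}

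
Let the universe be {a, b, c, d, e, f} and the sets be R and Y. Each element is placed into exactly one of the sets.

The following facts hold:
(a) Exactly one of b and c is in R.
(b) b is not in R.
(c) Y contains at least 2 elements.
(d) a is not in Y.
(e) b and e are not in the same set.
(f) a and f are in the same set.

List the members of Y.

Y = {b, d}

From (b): b ∉ R.
From (d): a ∉ Y.
(a) (exactly one): c ∈ R.
(f): f matches a: f ∉ Y.
Only one set left: a ∈ R.
Only one set left: b ∈ Y.
Only one set left: f ∈ R.
(e): e ∉ Y.
Only one set left: e ∈ R.
(c): only 2 candidates remain for Y, so all are in.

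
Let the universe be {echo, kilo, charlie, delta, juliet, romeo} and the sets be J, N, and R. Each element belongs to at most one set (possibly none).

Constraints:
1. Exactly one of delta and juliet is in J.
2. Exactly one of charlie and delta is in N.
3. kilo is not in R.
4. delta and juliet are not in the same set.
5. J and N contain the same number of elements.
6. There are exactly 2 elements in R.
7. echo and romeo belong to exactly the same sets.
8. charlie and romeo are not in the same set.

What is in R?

From (3): kilo ∉ R.
Suppose echo ∉ R: no assignment then satisfies all the clues, so echo ∈ R.

R = {echo, romeo}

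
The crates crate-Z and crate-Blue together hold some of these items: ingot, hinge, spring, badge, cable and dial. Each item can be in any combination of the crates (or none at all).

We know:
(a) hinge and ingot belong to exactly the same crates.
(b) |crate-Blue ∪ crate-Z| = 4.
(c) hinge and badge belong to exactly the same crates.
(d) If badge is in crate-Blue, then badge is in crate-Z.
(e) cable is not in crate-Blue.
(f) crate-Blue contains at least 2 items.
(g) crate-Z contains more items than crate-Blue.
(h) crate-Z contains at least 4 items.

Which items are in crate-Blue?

From (e): cable ∉ crate-Blue.
Suppose ingot ∉ crate-Blue: no assignment then satisfies all the clues, so ingot ∈ crate-Blue.

crate-Blue = {badge, hinge, ingot}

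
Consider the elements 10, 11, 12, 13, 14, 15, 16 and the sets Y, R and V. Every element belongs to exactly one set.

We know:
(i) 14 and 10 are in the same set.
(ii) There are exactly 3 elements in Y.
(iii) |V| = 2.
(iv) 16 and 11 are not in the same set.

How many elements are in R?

2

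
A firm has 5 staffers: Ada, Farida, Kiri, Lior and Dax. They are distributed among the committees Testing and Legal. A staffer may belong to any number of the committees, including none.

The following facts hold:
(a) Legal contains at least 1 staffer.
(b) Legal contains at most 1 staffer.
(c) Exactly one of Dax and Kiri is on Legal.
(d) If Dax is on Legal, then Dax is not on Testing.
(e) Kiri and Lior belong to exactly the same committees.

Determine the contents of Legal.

Legal = {Dax}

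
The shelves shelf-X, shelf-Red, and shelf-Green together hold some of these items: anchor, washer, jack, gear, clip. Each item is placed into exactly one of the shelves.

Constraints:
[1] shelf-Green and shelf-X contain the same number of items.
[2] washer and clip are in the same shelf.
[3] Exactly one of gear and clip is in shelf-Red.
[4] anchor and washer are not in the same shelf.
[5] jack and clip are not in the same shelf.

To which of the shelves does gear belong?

gear: shelf-Red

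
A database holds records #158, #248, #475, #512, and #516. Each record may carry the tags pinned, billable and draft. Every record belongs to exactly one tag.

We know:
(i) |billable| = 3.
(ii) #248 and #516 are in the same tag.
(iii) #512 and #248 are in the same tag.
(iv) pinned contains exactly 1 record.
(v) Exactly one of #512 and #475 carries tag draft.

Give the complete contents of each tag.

pinned = {#158}; billable = {#248, #512, #516}; draft = {#475}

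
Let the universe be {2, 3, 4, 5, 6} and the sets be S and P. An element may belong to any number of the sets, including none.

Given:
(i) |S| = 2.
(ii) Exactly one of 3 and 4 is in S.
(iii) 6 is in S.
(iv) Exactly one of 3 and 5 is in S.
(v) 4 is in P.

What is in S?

From (iii): 6 ∈ S.
From (v): 4 ∈ P.
Suppose 2 ∈ S: no assignment then satisfies all the clues, so 2 ∉ S.

S = {3, 6}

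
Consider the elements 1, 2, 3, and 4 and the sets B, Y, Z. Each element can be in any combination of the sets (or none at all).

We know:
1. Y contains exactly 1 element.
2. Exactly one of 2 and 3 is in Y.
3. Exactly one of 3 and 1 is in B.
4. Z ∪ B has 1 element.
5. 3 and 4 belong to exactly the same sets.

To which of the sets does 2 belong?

2: Y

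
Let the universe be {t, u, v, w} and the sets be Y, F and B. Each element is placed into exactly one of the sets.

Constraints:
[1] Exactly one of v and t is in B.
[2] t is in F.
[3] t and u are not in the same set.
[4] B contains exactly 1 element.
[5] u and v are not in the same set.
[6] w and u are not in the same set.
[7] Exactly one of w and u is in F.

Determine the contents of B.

From (2): t ∈ F.
(1) (exactly one): v ∈ B.
(3): u ∉ F.
(4): B already has 1, so the rest are out.
(7) (exactly one): w ∈ F.
Only one set left: u ∈ Y.

B = {v}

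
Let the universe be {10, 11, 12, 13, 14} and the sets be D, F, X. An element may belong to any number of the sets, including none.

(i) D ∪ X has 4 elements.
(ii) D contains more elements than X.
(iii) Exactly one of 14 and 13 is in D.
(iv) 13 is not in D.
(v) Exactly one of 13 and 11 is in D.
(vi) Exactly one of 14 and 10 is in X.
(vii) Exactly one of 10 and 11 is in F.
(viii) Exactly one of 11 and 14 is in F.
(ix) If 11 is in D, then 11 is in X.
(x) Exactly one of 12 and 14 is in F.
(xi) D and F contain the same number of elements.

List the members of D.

From (iv): 13 ∉ D.
(iii) (exactly one): 14 ∈ D.
(v) (exactly one): 11 ∈ D.
(ix): 11 ∈ X.
Suppose 10 ∈ D: no assignment then satisfies all the clues, so 10 ∉ D.

D = {11, 12, 14}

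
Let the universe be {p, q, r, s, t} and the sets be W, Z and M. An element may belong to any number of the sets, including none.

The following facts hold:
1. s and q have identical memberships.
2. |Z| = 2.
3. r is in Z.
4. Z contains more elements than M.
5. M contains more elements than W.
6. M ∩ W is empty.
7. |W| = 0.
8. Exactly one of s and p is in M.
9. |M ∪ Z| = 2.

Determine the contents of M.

M = {p}

From (3): r ∈ Z.
(7): W already has 0, so the rest are out.
Suppose p ∉ M: no assignment then satisfies all the clues, so p ∈ M.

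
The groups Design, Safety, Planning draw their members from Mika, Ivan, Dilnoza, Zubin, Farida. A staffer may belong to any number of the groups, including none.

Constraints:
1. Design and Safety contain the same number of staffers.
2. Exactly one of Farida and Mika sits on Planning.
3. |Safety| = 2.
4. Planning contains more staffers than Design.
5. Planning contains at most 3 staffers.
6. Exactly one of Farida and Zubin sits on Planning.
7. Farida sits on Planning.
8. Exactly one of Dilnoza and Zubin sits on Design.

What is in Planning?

Planning = {Dilnoza, Farida, Ivan}

From (7): Farida ∈ Planning.
(2) (exactly one): Mika ∉ Planning.
(6) (exactly one): Zubin ∉ Planning.
Suppose Ivan ∉ Planning: no assignment then satisfies all the clues, so Ivan ∈ Planning.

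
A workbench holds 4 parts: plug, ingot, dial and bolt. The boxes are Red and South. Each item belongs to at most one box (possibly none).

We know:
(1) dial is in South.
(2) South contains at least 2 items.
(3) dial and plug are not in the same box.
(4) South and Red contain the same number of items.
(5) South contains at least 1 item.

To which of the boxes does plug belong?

From (1): dial ∈ South.
(3): plug ∉ South.
Suppose plug ∉ Red: no assignment then satisfies all the clues, so plug ∈ Red.

plug: Red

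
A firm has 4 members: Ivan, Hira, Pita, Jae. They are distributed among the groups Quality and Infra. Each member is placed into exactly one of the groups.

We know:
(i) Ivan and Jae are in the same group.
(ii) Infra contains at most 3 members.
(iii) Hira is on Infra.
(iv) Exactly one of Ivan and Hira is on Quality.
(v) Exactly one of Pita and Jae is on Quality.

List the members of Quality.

Quality = {Ivan, Jae}

From (iii): Hira ∈ Infra.
(iv) (exactly one): Ivan ∈ Quality.
(i): Jae matches Ivan: Jae ∈ Quality.
(v) (exactly one): Pita ∉ Quality.
Only one group left: Pita ∈ Infra.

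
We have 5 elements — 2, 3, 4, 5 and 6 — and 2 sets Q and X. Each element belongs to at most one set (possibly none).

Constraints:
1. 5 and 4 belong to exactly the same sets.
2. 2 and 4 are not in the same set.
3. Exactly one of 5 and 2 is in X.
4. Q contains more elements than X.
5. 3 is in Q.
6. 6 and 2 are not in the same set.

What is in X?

X = {2}

From (5): 3 ∈ Q.
Suppose 2 ∉ X: no assignment then satisfies all the clues, so 2 ∈ X.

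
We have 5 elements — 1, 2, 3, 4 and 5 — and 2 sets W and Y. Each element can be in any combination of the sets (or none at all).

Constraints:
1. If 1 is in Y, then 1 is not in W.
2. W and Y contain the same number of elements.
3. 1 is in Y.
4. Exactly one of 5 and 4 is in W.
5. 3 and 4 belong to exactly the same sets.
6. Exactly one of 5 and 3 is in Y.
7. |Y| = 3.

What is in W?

From (3): 1 ∈ Y.
(1): 1 ∉ W.
Suppose 2 ∉ W: no assignment then satisfies all the clues, so 2 ∈ W.

W = {2, 3, 4}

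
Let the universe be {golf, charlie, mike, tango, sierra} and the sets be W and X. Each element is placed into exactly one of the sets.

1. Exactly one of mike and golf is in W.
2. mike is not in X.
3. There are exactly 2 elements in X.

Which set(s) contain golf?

golf: X

From (2): mike ∉ X.
Only one set left: mike ∈ W.
(1) (exactly one): golf ∉ W.
Only one set left: golf ∈ X.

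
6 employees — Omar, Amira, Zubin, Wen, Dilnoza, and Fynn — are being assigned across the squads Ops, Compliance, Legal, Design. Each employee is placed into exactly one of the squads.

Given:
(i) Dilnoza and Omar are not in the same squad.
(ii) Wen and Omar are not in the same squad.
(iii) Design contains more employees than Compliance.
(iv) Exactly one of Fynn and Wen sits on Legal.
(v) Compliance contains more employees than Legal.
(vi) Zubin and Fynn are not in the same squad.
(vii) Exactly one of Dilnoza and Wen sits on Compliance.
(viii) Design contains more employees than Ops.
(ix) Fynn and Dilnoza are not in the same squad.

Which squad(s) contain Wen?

Wen: Legal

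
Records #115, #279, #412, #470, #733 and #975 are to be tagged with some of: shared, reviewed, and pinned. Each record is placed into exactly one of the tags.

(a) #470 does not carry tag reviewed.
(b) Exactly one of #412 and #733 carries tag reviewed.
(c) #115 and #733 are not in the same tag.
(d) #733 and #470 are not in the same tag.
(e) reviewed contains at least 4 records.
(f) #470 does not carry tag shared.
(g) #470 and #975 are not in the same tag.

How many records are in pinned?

1

From (a): #470 ∉ reviewed.
From (f): #470 ∉ shared.
Only one tag left: #470 ∈ pinned.
(d): #733 ∉ pinned.
(g): #975 ∉ pinned.
Suppose #115 ∈ shared: no assignment then satisfies all the clues, so #115 ∉ shared.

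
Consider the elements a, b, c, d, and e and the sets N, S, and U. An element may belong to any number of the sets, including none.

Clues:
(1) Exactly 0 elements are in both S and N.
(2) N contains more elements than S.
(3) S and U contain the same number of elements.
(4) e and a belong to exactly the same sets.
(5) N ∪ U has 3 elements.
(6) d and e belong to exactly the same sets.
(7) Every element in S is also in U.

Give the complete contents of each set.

N = {a, d, e}; S = {}; U = {}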